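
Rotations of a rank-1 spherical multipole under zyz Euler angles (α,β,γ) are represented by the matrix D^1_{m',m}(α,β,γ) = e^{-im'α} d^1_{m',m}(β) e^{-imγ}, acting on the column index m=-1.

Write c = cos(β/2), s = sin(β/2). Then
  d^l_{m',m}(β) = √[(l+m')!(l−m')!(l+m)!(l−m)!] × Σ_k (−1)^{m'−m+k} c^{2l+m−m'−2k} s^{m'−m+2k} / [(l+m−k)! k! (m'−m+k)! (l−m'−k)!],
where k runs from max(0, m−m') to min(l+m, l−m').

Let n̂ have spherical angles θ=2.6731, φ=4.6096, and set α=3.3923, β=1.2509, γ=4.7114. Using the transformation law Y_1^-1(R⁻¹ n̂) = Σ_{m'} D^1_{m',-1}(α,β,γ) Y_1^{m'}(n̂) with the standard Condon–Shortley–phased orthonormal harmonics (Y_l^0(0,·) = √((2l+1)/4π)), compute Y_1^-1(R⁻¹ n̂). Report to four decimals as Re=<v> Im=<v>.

Re=-0.1467 Im=-0.3095

Need the full column D^1_{m',-1} for m'=−1..1 at α=3.3923, β=1.2509, γ=4.7114.
cos(β/2)=0.810700, sin(β/2)=0.585462
d^1_{-1,-1}: single k=0 term ⇒ +0.657234;  D = -0.162423+0.636848i
d^1_{0,-1}: single k=0 term ⇒ -0.671234;  D = +0.000664+0.671234i
d^1_{1,-1}: single k=0 term ⇒ +0.342766;  D = +0.085365+0.331966i
Y_1^{m'}(θ=2.6731,φ=4.6096) and Σ D·Y over m':
  (-0.1624+0.6368i)·(-0.0160+0.1552i)  (+0.0007+0.6712i)·(-0.4360+0.0000i)  (+0.0854+0.3320i)·(+0.0160+0.1552i)
Y_1^-1(R⁻¹ n̂) = -0.146665-0.309466i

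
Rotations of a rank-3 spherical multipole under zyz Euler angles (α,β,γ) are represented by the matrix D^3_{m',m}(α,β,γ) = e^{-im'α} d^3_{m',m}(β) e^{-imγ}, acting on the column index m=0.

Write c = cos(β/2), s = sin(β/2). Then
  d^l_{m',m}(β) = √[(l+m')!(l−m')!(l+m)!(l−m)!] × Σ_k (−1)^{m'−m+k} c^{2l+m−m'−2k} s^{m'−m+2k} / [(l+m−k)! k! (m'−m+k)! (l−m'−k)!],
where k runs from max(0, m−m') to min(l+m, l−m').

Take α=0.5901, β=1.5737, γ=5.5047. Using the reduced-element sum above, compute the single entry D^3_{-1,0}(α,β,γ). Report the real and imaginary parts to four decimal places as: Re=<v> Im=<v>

Re=-0.3598 Im=-0.2409

D^3_{-1,0}(0.5901,1.5737,5.5047) = e^{-i·-1·0.5901}·d^3_{-1,0}(1.5737)·e^{-i·0·5.5047}. Compute d first:
Half-angle: c=0.706079, s=0.708133. N=√(2·24·6·6)=41.569219
k: max(0,(0)−(-1))=1 … min(3+(0),3−(-1))=3
  k=1: (−1)^0·41.5692/(12)·0.7061^5·0.7081^1 = +0.430500
  k=2: (−1)^1·41.5692/(4)·0.7061^3·0.7081^3 = -1.299022
  k=3: (−1)^2·41.5692/(12)·0.7061^1·0.7081^5 = +0.435529
d^3_{-1,0}(1.5737) = +0.430500 -1.299022 +0.435529 = -0.432993
D = (+0.830885+0.556444i)·(-0.432993)·(+1.000000+0.000000i) = -0.359767-0.240936i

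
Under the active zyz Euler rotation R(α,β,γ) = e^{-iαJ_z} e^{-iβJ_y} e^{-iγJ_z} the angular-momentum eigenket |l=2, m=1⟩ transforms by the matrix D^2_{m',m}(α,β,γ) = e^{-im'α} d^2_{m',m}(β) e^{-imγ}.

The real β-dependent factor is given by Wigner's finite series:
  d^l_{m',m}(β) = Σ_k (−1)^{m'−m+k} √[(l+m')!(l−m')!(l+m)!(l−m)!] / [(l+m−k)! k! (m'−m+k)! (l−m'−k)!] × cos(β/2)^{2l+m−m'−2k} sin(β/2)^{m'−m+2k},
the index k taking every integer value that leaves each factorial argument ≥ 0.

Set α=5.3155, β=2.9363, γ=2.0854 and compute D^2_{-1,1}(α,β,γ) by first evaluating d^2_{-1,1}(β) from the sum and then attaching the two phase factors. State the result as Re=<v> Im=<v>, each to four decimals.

Re=0.9442 Im=0.0838

Split into d^2_{-1,1}(β=2.9363) × two z-phases.
With c≡cos(β/2)=0.102466 and s≡sin(β/2)=0.994736, N=[1·6·6·1]^{1/2}=6.000000
Admissible k: 2..3 (factorial args all ≥0)
  k=2: (−1)^0·6.0000/(2)·0.1025^2·0.9947^2 = +0.031167
  k=3: (−1)^1·6.0000/(6)·0.1025^0·0.9947^4 = -0.979112
d^2_{-1,1}(2.9363) = +0.031167 -0.979112 = -0.947944
D = (+0.567207-0.823575i)·(-0.947944)·(-0.492190-0.870488i) = +0.944234+0.083791i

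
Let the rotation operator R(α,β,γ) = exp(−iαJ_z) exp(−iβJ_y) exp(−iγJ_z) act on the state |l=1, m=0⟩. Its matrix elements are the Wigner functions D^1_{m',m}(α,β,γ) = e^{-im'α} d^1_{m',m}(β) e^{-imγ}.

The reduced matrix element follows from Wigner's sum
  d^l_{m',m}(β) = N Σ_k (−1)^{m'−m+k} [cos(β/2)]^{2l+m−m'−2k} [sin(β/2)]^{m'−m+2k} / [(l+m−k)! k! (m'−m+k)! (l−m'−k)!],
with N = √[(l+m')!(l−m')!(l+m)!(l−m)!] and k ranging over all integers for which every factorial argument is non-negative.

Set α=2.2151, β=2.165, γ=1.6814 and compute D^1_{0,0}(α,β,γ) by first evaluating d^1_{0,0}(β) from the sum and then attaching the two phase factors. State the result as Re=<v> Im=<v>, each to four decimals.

Re=-0.5598 Im=0.0000

Split into d^1_{0,0}(β=2.165) × two z-phases.
With c≡cos(β/2)=0.469122 and s≡sin(β/2)=0.883133, N=[1·1·1·1]^{1/2}=1.000000
k: max(0,(0)−(0))=0 … min(1+(0),1−(0))=1
  k=0: (−1)^0·1.0000/(1)·0.4691^2·0.8831^0 = +0.220075
  k=1: (−1)^1·1.0000/(1)·0.4691^0·0.8831^2 = -0.779925
d^1_{0,0}(2.165) = +0.220075 -0.779925 = -0.559849
Phases: e^{-i·(0)·2.2151}=+1.000000+0.000000i, e^{-i·(0)·1.6814}=+1.000000+0.000000i ⇒ D=-0.559849+0.000000i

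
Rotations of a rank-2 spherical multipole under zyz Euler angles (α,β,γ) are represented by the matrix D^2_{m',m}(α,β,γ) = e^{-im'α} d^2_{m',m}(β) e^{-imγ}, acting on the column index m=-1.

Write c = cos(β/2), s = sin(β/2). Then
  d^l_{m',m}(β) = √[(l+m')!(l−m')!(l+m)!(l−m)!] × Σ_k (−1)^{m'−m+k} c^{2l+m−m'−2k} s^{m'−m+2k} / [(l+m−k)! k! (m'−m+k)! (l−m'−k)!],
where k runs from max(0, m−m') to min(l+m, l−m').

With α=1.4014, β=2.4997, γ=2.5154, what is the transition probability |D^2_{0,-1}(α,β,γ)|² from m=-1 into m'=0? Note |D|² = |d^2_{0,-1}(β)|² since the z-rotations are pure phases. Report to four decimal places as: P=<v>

P=0.3449

D^2_{0,-1}(1.4014,2.4997,2.5154) = e^{-i·0·1.4014}·d^2_{0,-1}(2.4997)·e^{-i·-1·2.5154}. Compute d first:
Half-angle: c=0.315465, s=0.948937. N=√(2·2·1·6)=4.898979
k∈{0,1} keeps every argument non-negative
  k=0: (−1)^1·4.8990/(2)·0.3155^3·0.9489^1 = -0.072974
  k=1: (−1)^2·4.8990/(2)·0.3155^1·0.9489^3 = +0.660296
d^2_{0,-1}(2.4997) = -0.072974 +0.660296 = +0.587323
|D^2_{0,-1}|² = |d^2_{0,-1}(β)|² = (+0.587323)² = 0.344948 (the z-rotation phases have unit modulus)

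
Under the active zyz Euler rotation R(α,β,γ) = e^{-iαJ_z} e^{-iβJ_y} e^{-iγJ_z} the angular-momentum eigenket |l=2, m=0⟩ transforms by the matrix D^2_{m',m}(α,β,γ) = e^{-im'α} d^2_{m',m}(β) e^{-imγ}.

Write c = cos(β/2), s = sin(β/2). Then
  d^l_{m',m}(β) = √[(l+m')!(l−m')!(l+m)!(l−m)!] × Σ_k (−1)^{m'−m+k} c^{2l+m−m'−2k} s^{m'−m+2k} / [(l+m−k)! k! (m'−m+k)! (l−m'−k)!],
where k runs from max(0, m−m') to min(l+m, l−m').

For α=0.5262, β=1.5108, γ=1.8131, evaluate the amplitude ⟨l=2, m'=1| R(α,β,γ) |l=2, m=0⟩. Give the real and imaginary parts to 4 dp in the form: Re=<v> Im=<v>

First d^2_{1,0}(β=1.5108), then the phase factors e^{-i(1)α} and e^{-i(0)γ}:
Half-angle: c=0.727997, s=0.685580. N=√(6·1·2·2)=4.898979
The bounds max(0,m−m')=0 and min(l+m,l−m')=1 give 2 terms
  k=0: (−1)^1·4.8990/(2)·0.7280^3·0.6856^1 = -0.647923
  k=1: (−1)^2·4.8990/(2)·0.7280^1·0.6856^3 = +0.574619
d^2_{1,0}(1.5108) = -0.647923 +0.574619 = -0.073304
D = (+0.864722-0.502251i)·(-0.073304)·(+1.000000+0.000000i) = -0.063388+0.036817i

Re=-0.0634 Im=0.0368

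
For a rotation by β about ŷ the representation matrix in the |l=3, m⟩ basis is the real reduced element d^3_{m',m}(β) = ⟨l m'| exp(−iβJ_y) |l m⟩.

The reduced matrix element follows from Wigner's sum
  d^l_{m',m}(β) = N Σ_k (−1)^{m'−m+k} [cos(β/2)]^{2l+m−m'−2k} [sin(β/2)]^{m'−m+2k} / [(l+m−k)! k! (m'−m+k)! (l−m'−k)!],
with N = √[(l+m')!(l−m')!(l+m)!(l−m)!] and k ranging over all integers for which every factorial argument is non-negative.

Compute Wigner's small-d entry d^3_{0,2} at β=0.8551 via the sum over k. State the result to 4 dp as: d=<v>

d^3_{0,2}(β=0.8551) via Wigner's sum:
Half-angle: c=0.909984, s=0.414643. N=√(6·6·120·1)=65.726707
The bounds max(0,m−m')=2 and min(l+m,l−m')=3 give 2 terms
  k=2: (−1)^0·65.7267/(12)·0.9100^4·0.4146^2 = +0.645720
  k=3: (−1)^1·65.7267/(12)·0.9100^2·0.4146^4 = -0.134068
d^3_{0,2}(0.8551) = +0.645720 -0.134068 = +0.511652

d=0.5117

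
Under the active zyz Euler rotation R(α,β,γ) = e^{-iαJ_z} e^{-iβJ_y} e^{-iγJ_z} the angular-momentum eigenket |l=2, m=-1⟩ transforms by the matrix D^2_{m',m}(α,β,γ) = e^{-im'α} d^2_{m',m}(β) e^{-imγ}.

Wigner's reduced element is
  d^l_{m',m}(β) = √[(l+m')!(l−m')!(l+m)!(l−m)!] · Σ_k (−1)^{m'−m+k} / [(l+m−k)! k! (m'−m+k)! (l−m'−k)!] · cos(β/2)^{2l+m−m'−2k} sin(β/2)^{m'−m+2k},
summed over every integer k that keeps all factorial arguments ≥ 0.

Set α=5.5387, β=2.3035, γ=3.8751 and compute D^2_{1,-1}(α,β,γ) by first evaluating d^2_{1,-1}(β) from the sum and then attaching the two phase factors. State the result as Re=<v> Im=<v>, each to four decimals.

Re=0.0261 Im=0.2806

Split into d^2_{1,-1}(β=2.3035) × two z-phases.
Half-angle: c=0.406889, s=0.913477. N=√(6·1·1·6)=6.000000
k: max(0,(-1)−(1))=0 … min(2+(-1),2−(1))=1
  k=0: (−1)^2·6.0000/(2)·0.4069^2·0.9135^2 = +0.414448
  k=1: (−1)^3·6.0000/(6)·0.4069^0·0.9135^4 = -0.696292
d^2_{1,-1}(2.3035) = +0.414448 -0.696292 = -0.281844
Phases: e^{-i·(1)·5.5387}=+0.735437+0.677593i, e^{-i·(-1)·3.8751}=-0.742831-0.669479i ⇒ D=+0.026119+0.280631i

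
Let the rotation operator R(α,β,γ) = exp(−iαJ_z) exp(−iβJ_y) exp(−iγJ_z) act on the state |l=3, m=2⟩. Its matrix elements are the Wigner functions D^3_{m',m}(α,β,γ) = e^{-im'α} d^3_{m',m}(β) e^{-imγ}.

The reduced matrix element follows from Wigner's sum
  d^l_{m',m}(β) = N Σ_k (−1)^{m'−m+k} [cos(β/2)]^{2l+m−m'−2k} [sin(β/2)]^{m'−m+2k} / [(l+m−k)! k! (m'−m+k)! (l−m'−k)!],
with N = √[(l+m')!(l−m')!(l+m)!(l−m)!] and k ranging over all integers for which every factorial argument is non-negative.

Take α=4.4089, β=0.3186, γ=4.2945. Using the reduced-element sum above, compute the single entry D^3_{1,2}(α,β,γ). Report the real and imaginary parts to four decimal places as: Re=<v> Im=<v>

Re=0.4054 Im=-0.1867

First d^3_{1,2}(β=0.3186), then the phase factors e^{-i(1)α} and e^{-i(2)γ}:
With c≡cos(β/2)=0.987339 and s≡sin(β/2)=0.158627, N=[24·2·120·1]^{1/2}=75.894664
Admissible k: 1..2 (factorial args all ≥0)
  k=1: (−1)^0·75.8947/(24)·0.9873^5·0.1586^1 = +0.470661
  k=2: (−1)^1·75.8947/(12)·0.9873^3·0.1586^3 = -0.024297
d^3_{1,2}(0.3186) = +0.470661 -0.024297 = +0.446363
D = (-0.298852+0.954300i)·(+0.446363)·(-0.670601-0.741818i) = +0.405444-0.186696i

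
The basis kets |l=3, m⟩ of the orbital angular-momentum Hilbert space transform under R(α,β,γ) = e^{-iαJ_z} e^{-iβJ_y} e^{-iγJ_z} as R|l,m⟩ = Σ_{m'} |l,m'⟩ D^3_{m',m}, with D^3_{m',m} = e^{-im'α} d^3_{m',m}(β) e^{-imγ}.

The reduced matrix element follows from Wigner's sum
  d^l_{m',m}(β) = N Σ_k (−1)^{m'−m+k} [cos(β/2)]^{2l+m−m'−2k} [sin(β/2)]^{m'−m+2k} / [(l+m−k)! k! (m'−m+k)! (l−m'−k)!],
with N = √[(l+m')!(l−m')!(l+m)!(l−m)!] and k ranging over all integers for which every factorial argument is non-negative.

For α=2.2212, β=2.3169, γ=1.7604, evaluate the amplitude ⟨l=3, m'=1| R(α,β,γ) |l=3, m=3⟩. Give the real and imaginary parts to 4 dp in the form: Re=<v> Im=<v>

D^3_{1,3}(2.2212,2.3169,1.7604) = e^{-i·1·2.2212}·d^3_{1,3}(2.3169)·e^{-i·3·1.7604}. Compute d first:
With c≡cos(β/2)=0.400760 and s≡sin(β/2)=0.916183, N=[24·2·720·1]^{1/2}=185.903201
Admissible k: 2..2 (factorial args all ≥0)
  k=2: (−1)^0·185.9032/(48)·0.4008^4·0.9162^2 = +0.083859
d^3_{1,3}(2.3169) = +0.083859
D = (-0.605508-0.795839i)·(+0.083859)·(+0.538631+0.842542i) = +0.028880-0.078729i

Re=0.0289 Im=-0.0787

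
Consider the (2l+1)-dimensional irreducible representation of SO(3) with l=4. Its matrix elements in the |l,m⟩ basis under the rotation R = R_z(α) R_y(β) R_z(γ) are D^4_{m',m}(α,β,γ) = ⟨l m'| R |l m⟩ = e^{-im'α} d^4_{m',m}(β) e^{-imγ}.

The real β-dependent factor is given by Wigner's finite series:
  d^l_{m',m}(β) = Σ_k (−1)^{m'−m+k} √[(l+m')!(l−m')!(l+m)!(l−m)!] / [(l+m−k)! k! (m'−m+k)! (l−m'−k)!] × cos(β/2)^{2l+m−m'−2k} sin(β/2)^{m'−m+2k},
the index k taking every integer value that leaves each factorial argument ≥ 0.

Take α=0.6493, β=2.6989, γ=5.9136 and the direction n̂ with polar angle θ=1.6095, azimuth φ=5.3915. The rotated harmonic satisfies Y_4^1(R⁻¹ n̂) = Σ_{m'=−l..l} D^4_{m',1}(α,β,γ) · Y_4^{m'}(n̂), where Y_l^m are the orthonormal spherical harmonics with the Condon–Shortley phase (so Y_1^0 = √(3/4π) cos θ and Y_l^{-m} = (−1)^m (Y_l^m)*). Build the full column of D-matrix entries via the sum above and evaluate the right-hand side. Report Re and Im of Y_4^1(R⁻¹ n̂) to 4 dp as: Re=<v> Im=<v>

Need the full column D^4_{m',1} for m'=−4..4 at α=0.6493, β=2.6989, γ=5.9136.
cos(β/2)=0.219543, sin(β/2)=0.975603
d^4_{-4,1}: single k=5 term ⇒ +0.069987;  D = -0.068921+0.012172i
d^4_{-3,1}: k∈[4..5] ⇒ +0.027841 -0.329875 = -0.302033;  D = +0.205145-0.221675i
d^4_{-2,1}: k∈[3..5] ⇒ +0.006698 -0.198396 +0.783552 = +0.591854;  D = -0.057549+0.589049i
d^4_{-1,1}: k∈[2..5] ⇒ +0.001066 -0.063138 +0.623404 -0.820699 = -0.259368;  D = -0.135991-0.220858i
d^4_{0,1}: k∈[1..4] ⇒ +0.000107 -0.012708 +0.250953 -0.825936 = -0.587584;  D = -0.547909-0.212252i
d^4_{1,1}: k∈[0..3] ⇒ +0.000005 -0.001599 +0.063138 -0.415603 = -0.354058;  D = -0.340297+0.097749i
d^4_{2,1}: k∈[0..2] ⇒ -0.000102 +0.010047 -0.132264 = -0.122319;  D = -0.073223+0.097981i
d^4_{3,1}: k∈[0..1] ⇒ +0.000846 -0.027841 = -0.026996;  D = +0.000203+0.026995i
d^4_{4,1}: single k=0 term ⇒ -0.003544;  D = +0.002164+0.002807i
Y_4^{m'}(θ=1.6095,φ=5.3915) and Σ D·Y over m':
  (-0.0689+0.0122i)·(-0.4019-0.1820i)  (+0.2051-0.2217i)·(+0.0432-0.0217i)  (-0.0575+0.5890i)·(+0.0697-0.3231i)  (-0.1360-0.2209i)·(+0.0343+0.0426i)  (-0.5479-0.2123i)·(+0.3126+0.0000i)  (-0.3403+0.0977i)·(-0.0343+0.0426i)  (-0.0732+0.0980i)·(+0.0697+0.3231i)  (+0.0002+0.0270i)·(-0.0432-0.0217i)  (+0.0022+0.0028i)·(-0.4019+0.1820i)
Y_4^1(R⁻¹ n̂) = +0.023658-0.062999i

Re=0.0237 Im=-0.0630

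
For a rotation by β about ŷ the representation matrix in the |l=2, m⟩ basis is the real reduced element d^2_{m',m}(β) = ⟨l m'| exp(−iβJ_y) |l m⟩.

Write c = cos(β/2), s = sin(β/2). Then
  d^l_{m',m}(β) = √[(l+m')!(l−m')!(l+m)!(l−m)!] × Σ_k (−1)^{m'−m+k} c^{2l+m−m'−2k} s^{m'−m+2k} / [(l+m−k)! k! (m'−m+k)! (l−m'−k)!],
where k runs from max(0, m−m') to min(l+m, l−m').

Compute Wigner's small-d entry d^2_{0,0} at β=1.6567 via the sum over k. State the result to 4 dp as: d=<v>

d=-0.4890

d^2_{0,0}(β=1.6567) via Wigner's sum:
With c≡cos(β/2)=0.676092 and s≡sin(β/2)=0.736817, N=[2·2·2·2]^{1/2}=4.000000
Admissible k: 0..2 (factorial args all ≥0)
  k=0: (−1)^0·4.0000/(4)·0.6761^4·0.7368^0 = +0.208941
  k=1: (−1)^1·4.0000/(1)·0.6761^2·0.7368^2 = -0.992639
  k=2: (−1)^2·4.0000/(4)·0.6761^0·0.7368^4 = +0.294739
d^2_{0,0}(1.6567) = +0.208941 -0.992639 +0.294739 = -0.488958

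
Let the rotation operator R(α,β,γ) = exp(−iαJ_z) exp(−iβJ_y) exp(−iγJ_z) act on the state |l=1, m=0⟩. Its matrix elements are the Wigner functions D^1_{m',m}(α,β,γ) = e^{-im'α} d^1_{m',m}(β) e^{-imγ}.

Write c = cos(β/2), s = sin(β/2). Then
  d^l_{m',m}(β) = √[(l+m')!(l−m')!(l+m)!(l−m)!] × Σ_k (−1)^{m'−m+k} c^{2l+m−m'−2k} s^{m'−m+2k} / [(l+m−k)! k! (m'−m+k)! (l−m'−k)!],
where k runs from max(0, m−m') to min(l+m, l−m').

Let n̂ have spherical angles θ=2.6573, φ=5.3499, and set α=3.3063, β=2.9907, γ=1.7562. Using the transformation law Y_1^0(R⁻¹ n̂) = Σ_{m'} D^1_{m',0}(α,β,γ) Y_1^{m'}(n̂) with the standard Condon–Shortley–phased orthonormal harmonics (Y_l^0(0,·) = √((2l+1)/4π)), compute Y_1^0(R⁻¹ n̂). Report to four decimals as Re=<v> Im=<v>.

Need the full column D^1_{m',0} for m'=−1..1 at α=3.3063, β=2.9907, γ=1.7562.
cos(β/2)=0.075375, sin(β/2)=0.997155
d^1_{-1,0}: single k=1 term ⇒ +0.106293;  D = -0.104854-0.017428i
d^1_{0,0}: k∈[0..1] ⇒ +0.005681 -0.994319 = -0.988637;  D = -0.988637+0.000000i
d^1_{1,0}: single k=0 term ⇒ -0.106293;  D = +0.104854-0.017428i
Y_1^{m'}(θ=2.6573,φ=5.3499) and Σ D·Y over m':
  (-0.1049-0.0174i)·(+0.0957+0.1293i)  (-0.9886+0.0000i)·(-0.4324+0.0000i)  (+0.1049-0.0174i)·(-0.0957+0.1293i)
Y_1^0(R⁻¹ n̂) = +0.411930+0.000000i

Re=0.4119 Im=0.0000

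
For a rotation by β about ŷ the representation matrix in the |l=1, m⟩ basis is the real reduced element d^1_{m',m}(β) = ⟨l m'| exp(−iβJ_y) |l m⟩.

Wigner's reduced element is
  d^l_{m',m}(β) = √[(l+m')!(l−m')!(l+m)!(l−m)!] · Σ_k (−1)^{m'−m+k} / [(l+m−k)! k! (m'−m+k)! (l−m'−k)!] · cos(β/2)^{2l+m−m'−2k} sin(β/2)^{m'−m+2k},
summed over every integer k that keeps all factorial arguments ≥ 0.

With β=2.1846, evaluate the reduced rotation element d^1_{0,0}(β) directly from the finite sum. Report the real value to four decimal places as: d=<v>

d^1_{0,0}(β=2.1846) via Wigner's sum:
With c≡cos(β/2)=0.460445 and s≡sin(β/2)=0.887688, N=[1·1·1·1]^{1/2}=1.000000
Admissible k: 0..1 (factorial args all ≥0)
  k=0: (−1)^0·1.0000/(1)·0.4604^2·0.8877^0 = +0.212010
  k=1: (−1)^1·1.0000/(1)·0.4604^0·0.8877^2 = -0.787990
d^1_{0,0}(2.1846) = +0.212010 -0.787990 = -0.575981

d=-0.5760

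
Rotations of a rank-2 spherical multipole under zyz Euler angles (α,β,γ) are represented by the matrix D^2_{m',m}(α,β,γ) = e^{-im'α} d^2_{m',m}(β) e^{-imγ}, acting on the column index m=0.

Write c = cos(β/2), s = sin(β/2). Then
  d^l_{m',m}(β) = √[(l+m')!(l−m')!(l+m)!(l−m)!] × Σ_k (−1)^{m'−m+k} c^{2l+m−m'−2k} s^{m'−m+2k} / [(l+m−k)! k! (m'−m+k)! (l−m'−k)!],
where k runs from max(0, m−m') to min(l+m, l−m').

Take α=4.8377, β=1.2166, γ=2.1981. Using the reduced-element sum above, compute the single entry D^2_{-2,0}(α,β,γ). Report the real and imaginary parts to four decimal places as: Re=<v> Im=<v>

D^2_{-2,0}(4.8377,1.2166,2.1981) = e^{-i·-2·4.8377}·d^2_{-2,0}(1.2166)·e^{-i·0·2.1981}. Compute d first:
c=cos(1.2166/2)=0.820621, s=sin(1.2166/2)=0.571473; N=√[1·24·2·2]=9.797959
k: max(0,(0)−(-2))=2 … min(2+(0),2−(-2))=2
  k=2: (−1)^0·9.7980/(4)·0.8206^2·0.5715^2 = +0.538707
d^2_{-2,0}(1.2166) = +0.538707
Phases: e^{-i·(-2)·4.8377}=-0.968758-0.248007i, e^{-i·(0)·2.1981}=+1.000000+0.000000i ⇒ D=-0.521877-0.133603i

Re=-0.5219 Im=-0.1336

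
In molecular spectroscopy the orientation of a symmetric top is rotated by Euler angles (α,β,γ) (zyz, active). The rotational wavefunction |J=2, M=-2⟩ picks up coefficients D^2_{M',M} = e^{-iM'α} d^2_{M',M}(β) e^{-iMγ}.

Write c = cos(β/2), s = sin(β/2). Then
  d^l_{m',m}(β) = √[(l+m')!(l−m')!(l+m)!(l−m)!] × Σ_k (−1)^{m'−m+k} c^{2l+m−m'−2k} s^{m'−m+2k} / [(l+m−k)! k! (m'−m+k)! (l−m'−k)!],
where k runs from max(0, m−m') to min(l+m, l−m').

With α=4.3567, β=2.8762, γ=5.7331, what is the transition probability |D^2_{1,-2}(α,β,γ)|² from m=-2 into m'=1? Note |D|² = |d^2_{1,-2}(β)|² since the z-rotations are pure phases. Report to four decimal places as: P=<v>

P=0.0664

Split into d^2_{1,-2}(β=2.8762) × two z-phases.
c=cos(2.8762/2)=0.132307, s=sin(2.8762/2)=0.991209; N=√[6·1·1·24]=12.000000
The bounds max(0,m−m')=0 and min(l+m,l−m')=0 give 1 term
  k=0: (−1)^3·12.0000/(6)·0.1323^1·0.9912^3 = -0.257697
d^2_{1,-2}(2.8762) = -0.257697
|D^2_{1,-2}|² = |d^2_{1,-2}(β)|² = (-0.257697)² = 0.066408 (the z-rotation phases have unit modulus)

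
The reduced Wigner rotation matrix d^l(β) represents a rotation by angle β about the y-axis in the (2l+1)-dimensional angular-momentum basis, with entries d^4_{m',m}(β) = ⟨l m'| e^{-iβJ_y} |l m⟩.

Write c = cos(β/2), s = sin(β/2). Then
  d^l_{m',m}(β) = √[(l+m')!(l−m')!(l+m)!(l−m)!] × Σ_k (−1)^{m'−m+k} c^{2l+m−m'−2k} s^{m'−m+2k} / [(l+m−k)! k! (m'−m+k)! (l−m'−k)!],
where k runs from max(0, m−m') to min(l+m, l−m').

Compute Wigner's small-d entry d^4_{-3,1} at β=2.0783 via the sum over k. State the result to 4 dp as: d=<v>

d^4_{-3,1}(β=2.0783) via Wigner's sum:
With c≡cos(β/2)=0.506953 and s≡sin(β/2)=0.861974, N=[1·5040·120·6]^{1/2}=1904.940944
k: max(0,(1)−(-3))=4 … min(4+(1),4−(-3))=5
  k=4: (−1)^0·1904.9409/(144)·0.5070^4·0.8620^4 = +0.482354
  k=5: (−1)^1·1904.9409/(240)·0.5070^2·0.8620^6 = -0.836700
d^4_{-3,1}(2.0783) = +0.482354 -0.836700 = -0.354346

d=-0.3543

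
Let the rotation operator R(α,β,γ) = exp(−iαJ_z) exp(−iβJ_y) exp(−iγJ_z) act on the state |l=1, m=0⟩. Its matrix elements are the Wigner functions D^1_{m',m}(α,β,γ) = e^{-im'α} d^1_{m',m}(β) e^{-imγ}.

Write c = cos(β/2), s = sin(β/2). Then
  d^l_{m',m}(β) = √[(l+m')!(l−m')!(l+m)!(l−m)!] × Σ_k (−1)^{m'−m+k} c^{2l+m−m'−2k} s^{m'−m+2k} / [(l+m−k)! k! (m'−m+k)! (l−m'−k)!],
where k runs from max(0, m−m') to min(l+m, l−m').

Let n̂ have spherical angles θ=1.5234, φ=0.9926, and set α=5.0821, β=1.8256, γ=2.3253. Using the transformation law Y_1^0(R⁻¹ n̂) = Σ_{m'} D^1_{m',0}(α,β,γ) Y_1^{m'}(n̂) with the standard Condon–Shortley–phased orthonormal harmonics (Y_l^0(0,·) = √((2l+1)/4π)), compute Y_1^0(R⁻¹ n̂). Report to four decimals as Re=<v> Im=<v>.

Need the full column D^1_{m',0} for m'=−1..1 at α=5.0821, β=1.8256, γ=2.3253.
cos(β/2)=0.611533, sin(β/2)=0.791219
d^1_{-1,0}: single k=1 term ⇒ +0.684276;  D = +0.247260-0.638041i
d^1_{0,0}: k∈[0..1] ⇒ +0.373972 -0.626028 = -0.252055;  D = -0.252055+0.000000i
d^1_{1,0}: single k=0 term ⇒ -0.684276;  D = -0.247260-0.638041i
Y_1^{m'}(θ=1.5234,φ=0.9926) and Σ D·Y over m':
  (+0.2473-0.6380i)·(+0.1886-0.2890i)  (-0.2521+0.0000i)·(+0.0231+0.0000i)  (-0.2473-0.6380i)·(-0.1886-0.2890i)
Y_1^0(R⁻¹ n̂) = -0.281365+0.000000i

Re=-0.2814 Im=0.0000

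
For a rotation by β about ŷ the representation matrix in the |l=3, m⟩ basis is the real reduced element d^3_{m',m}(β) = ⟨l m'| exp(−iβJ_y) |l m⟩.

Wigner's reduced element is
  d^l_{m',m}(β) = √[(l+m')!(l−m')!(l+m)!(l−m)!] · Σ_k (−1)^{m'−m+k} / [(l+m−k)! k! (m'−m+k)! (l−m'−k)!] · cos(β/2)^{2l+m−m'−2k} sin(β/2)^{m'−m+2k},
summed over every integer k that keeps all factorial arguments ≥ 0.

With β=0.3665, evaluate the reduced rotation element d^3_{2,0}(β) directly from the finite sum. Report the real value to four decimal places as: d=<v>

d^3_{2,0}(β=0.3665) via Wigner's sum:
Half-angle: c=0.983257, s=0.182226. N=√(120·1·6·6)=65.726707
The bounds max(0,m−m')=0 and min(l+m,l−m')=1 give 2 terms
  k=0: (−1)^2·65.7267/(12)·0.9833^4·0.1822^2 = +0.170000
  k=1: (−1)^3·65.7267/(12)·0.9833^2·0.1822^4 = -0.005839
d^3_{2,0}(0.3665) = +0.170000 -0.005839 = +0.164161

d=0.1642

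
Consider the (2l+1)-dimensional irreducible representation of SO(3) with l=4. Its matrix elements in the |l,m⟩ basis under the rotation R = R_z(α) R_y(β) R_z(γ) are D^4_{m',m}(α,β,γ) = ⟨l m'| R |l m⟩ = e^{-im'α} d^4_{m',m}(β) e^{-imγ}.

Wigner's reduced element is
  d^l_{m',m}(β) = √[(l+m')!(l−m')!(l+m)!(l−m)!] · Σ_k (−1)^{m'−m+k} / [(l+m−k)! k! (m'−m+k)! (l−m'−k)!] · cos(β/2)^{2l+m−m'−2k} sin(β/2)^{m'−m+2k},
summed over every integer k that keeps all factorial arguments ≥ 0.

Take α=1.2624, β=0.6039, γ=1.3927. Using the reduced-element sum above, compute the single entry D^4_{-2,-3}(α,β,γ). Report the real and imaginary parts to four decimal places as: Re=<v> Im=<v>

Re=-0.5210 Im=-0.2325

First d^4_{-2,-3}(β=0.6039), then the phase factors e^{-i(-2)α} and e^{-i(-3)γ}:
With c≡cos(β/2)=0.954758 and s≡sin(β/2)=0.297383, N=[2·720·1·5040]^{1/2}=2693.993318
Admissible k: 0..1 (factorial args all ≥0)
  k=0: (−1)^1·2693.9933/(720)·0.9548^7·0.2974^1 = -0.804700
  k=1: (−1)^2·2693.9933/(240)·0.9548^5·0.2974^3 = +0.234207
d^4_{-2,-3}(0.6039) = -0.804700 +0.234207 = -0.570493
Attach z-rotation phases: D = e^{-i(-2)(1.2624)}·(-0.570493)·e^{-i(-3)(1.3927)} = -0.520977-0.232476i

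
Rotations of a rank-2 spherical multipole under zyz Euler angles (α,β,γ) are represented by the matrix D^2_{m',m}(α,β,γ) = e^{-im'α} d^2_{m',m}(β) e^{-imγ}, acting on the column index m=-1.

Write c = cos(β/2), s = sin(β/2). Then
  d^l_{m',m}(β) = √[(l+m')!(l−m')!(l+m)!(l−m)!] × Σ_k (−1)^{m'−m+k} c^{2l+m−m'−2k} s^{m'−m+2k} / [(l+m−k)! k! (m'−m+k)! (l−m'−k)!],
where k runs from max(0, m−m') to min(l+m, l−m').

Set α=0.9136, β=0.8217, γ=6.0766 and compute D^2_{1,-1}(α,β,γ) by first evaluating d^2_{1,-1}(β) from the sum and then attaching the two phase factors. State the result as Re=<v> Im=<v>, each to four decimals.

Re=0.1641 Im=-0.3392

First d^2_{1,-1}(β=0.8217), then the phase factors e^{-i(1)α} and e^{-i(-1)γ}:
c=cos(0.8217/2)=0.916782, s=sin(0.8217/2)=0.399389; N=√[6·1·1·6]=6.000000
k: max(0,(-1)−(1))=0 … min(2+(-1),2−(1))=1
  k=0: (−1)^2·6.0000/(2)·0.9168^2·0.3994^2 = +0.402202
  k=1: (−1)^3·6.0000/(6)·0.9168^0·0.3994^4 = -0.025444
d^2_{1,-1}(0.8217) = +0.402202 -0.025444 = +0.376759
D = (+0.610900-0.791708i)·(+0.376759)·(+0.978737-0.205119i) = +0.164084-0.339151i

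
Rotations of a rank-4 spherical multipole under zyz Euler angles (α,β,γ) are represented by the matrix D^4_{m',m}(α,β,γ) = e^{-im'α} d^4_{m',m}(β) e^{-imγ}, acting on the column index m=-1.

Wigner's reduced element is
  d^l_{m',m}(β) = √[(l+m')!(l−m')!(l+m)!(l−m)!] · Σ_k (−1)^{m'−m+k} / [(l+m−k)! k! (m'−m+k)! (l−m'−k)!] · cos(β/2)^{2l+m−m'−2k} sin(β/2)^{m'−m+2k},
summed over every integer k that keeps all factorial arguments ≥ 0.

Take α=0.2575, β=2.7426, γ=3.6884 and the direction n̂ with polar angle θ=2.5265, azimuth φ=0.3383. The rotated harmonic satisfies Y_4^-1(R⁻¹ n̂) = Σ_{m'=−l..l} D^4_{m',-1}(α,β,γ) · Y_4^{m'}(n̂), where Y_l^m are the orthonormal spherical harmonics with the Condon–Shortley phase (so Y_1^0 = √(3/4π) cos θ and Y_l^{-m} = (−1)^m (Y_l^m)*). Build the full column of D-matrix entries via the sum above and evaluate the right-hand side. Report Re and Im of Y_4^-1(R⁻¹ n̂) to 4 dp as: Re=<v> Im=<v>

Re=0.2667 Im=0.2547

Need the full column D^4_{m',-1} for m'=−4..4 at α=0.2575, β=2.7426, γ=3.6884.
cos(β/2)=0.198176, sin(β/2)=0.980167
d^4_{-4,-1}: single k=3 term ⇒ +0.002154;  D = +0.000013-0.002154i
d^4_{-3,-1}: k∈[2..3] ⇒ +0.000462 -0.018833 = -0.018371;  D = +0.004572+0.017793i
d^4_{-2,-1}: k∈[1..3] ⇒ +0.000050 -0.006106 +0.099578 = +0.093522;  D = -0.045573-0.081667i
d^4_{-1,-1}: k∈[0..3] ⇒ +0.000002 -0.000873 +0.042709 -0.348257 = -0.306418;  D = +0.212535+0.220729i
d^4_{0,-1}: k∈[0..3] ⇒ -0.000053 +0.007724 -0.188937 +0.770308 = +0.589042;  D = -0.503153-0.306280i
d^4_{1,-1}: k∈[0..3] ⇒ +0.000582 -0.042709 +0.522386 -0.851920 = -0.371662;  D = +0.356216+0.106031i
d^4_{2,-1}: k∈[0..2] ⇒ -0.004071 +0.149368 -0.730778 = -0.585481;  D = +0.585185+0.018619i
d^4_{3,-1}: k∈[0..1] ⇒ +0.018833 -0.276420 = -0.257587;  D = +0.251055-0.057643i
d^4_{4,-1}: single k=0 term ⇒ -0.052692;  D = +0.046660-0.024481i
Y_4^{m'}(θ=2.5265,φ=0.3383) and Σ D·Y over m':
  (+0.0000-0.0022i)·(+0.0106-0.0479i)  (+0.0046+0.0178i)·(-0.1036+0.1668i)  (-0.0456-0.0817i)·(+0.3187-0.2559i)  (+0.2125+0.2207i)·(-0.3511+0.1235i)  (-0.5032-0.3063i)·(-0.1522+0.0000i)  (+0.3562+0.1060i)·(+0.3511+0.1235i)  (+0.5852+0.0186i)·(+0.3187+0.2559i)  (+0.2511-0.0576i)·(+0.1036+0.1668i)  (+0.0467-0.0245i)·(+0.0106+0.0479i)
Y_4^-1(R⁻¹ n̂) = +0.266692+0.254690i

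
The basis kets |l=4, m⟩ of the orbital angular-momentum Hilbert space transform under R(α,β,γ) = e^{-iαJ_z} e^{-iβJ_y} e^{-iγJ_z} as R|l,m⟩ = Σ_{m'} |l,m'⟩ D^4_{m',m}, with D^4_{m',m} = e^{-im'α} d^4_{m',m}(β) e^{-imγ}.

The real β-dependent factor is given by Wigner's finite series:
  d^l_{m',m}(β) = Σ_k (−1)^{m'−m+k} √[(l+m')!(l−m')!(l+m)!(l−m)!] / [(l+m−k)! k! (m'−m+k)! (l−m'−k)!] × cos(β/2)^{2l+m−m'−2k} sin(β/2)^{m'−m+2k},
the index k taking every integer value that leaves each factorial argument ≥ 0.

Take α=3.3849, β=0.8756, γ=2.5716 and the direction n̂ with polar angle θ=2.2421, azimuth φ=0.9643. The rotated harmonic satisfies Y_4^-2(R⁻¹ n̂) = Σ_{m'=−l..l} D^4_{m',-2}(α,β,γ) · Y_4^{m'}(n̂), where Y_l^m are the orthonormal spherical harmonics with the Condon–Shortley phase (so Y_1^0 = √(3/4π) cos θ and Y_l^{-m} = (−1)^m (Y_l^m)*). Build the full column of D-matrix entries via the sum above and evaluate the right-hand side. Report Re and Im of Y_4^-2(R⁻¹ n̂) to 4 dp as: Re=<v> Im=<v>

Re=-0.0170 Im=0.3762

Need the full column D^4_{m',-2} for m'=−4..4 at α=3.3849, β=0.8756, γ=2.5716.
cos(β/2)=0.905687, sin(β/2)=0.423948
d^4_{-4,-2}: single k=2 term ⇒ +0.524894;  D = +0.517613-0.087124i
d^4_{-3,-2}: k∈[1..2] ⇒ +0.792907 -0.521210 = +0.271697;  D = -0.249172+0.108317i
d^4_{-2,-2}: k∈[0..2] ⇒ +0.452713 -1.190348 +0.326027 = -0.411608;  D = -0.326833+0.250202i
d^4_{-1,-2}: k∈[0..2] ⇒ -0.899071 +0.984994 -0.143884 = -0.057961;  D = +0.036180-0.045283i
d^4_{0,-2}: k∈[0..2] ⇒ +0.941053 -0.549860 +0.045181 = +0.436373;  D = +0.182233-0.396501i
d^4_{1,-2}: k∈[0..2] ⇒ -0.656663 +0.215826 -0.009458 = -0.450295;  D = +0.083938-0.442403i
d^4_{2,-2}: k∈[0..2] ⇒ +0.326027 -0.057150 +0.001044 = +0.269921;  D = -0.015055-0.269501i
d^4_{3,-2}: k∈[0..1] ⇒ -0.114204 +0.008341 = -0.105863;  D = -0.031195-0.101162i
d^4_{4,-2}: single k=0 term ⇒ +0.025201;  D = -0.013009-0.021583i
Y_4^{m'}(θ=2.2421,φ=0.9643) and Σ D·Y over m':
  (+0.5176-0.0871i)·(-0.1255+0.1091i)  (-0.2492+0.1083i)·(+0.3623+0.0920i)  (-0.3268+0.2502i)·(-0.1227-0.3282i)  (+0.0362-0.0453i)·(+0.0383-0.0552i)  (+0.1822-0.3965i)·(-0.3563+0.0000i)  (+0.0839-0.4424i)·(-0.0383-0.0552i)  (-0.0151-0.2695i)·(-0.1227+0.3282i)  (-0.0312-0.1012i)·(-0.3623+0.0920i)  (-0.0130-0.0216i)·(-0.1255-0.1091i)
Y_4^-2(R⁻¹ n̂) = -0.017006+0.376175i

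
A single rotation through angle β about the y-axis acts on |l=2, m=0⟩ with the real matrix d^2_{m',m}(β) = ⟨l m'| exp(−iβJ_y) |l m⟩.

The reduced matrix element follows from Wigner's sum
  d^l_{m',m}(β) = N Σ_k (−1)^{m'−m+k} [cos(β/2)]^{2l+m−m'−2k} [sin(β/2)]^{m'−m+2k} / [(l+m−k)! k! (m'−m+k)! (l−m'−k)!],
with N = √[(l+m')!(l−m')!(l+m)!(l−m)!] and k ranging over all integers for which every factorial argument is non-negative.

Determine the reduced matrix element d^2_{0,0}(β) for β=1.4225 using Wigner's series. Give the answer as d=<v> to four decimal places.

d=-0.4673

d^2_{0,0}(β=1.4225) via Wigner's sum:
Half-angle: c=0.757546, s=0.652781. N=√(2·2·2·2)=4.000000
k: max(0,(0)−(0))=0 … min(2+(0),2−(0))=2
  k=0: (−1)^0·4.0000/(4)·0.7575^4·0.6528^0 = +0.329334
  k=1: (−1)^1·4.0000/(1)·0.7575^2·0.6528^2 = -0.978169
  k=2: (−1)^2·4.0000/(4)·0.7575^0·0.6528^4 = +0.181581
d^2_{0,0}(1.4225) = +0.329334 -0.978169 +0.181581 = -0.467253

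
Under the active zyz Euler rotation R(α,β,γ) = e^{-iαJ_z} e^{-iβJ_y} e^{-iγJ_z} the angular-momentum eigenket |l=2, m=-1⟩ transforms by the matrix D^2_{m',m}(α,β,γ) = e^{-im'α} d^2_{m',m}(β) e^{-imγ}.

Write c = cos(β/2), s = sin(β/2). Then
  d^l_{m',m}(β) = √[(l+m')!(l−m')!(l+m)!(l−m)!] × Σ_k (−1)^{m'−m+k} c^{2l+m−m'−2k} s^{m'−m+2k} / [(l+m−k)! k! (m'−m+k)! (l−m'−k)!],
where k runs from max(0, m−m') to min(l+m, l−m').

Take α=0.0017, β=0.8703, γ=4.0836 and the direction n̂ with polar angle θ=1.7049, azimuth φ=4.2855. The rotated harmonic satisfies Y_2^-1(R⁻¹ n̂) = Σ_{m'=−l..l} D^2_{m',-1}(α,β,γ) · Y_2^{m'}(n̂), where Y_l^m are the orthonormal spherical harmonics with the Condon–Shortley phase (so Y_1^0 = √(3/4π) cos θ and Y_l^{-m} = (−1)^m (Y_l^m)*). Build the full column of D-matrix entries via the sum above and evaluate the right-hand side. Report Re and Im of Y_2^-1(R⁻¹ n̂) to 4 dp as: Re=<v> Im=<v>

Need the full column D^2_{m',-1} for m'=−2..2 at α=0.0017, β=0.8703, γ=4.0836.
cos(β/2)=0.906807, sin(β/2)=0.421546
d^2_{-2,-1}: single k=1 term ⇒ +0.628666;  D = -0.368029-0.509682i
d^2_{-1,-1}: k∈[0..1] ⇒ +0.676175 -0.438371 = +0.237804;  D = -0.139541-0.192559i
d^2_{0,-1}: k∈[0..1] ⇒ -0.769955 +0.166390 = -0.603565;  D = +0.354996+0.488128i
d^2_{1,-1}: k∈[0..1] ⇒ +0.438371 -0.031578 = +0.406793;  D = -0.239821-0.328583i
d^2_{2,-1}: single k=0 term ⇒ -0.135857;  D = +0.080279+0.109600i
Y_2^{m'}(θ=1.7049,φ=4.2855) and Σ D·Y over m':
  (-0.3680-0.5097i)·(-0.2493-0.2860i)  (-0.1395-0.1926i)·(+0.0424-0.0932i)  (+0.3550+0.4881i)·(-0.2985+0.0000i)  (-0.2398-0.3286i)·(-0.0424-0.0932i)  (+0.0803+0.1096i)·(-0.2493+0.2860i)
Y_2^-1(R⁻¹ n̂) = -0.255619+0.123354i

Re=-0.2556 Im=0.1234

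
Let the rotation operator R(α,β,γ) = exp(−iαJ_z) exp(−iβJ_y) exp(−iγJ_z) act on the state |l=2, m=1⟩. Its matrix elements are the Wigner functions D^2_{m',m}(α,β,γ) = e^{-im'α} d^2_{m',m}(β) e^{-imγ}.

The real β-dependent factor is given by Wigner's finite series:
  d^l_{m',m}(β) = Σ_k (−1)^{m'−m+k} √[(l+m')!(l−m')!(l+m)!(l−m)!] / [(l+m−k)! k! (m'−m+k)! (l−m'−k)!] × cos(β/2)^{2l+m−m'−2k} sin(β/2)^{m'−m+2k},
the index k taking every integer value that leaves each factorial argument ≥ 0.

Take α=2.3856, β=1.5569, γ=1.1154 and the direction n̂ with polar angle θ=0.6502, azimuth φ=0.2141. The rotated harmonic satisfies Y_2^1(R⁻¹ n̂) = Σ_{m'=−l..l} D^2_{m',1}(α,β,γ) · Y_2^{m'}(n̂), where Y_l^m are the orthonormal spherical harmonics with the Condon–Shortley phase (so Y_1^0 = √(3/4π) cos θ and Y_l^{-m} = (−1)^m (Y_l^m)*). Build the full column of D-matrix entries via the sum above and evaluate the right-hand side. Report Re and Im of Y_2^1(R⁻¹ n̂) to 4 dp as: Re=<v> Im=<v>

Re=-0.2048 Im=0.1277

Need the full column D^2_{m',1} for m'=−2..2 at α=2.3856, β=1.5569, γ=1.1154.
cos(β/2)=0.712003, sin(β/2)=0.702177
d^2_{-2,1}: single k=3 term ⇒ +0.493004;  D = -0.429251-0.242482i
d^2_{-1,1}: k∈[2..3] ⇒ +0.749855 -0.243100 = +0.506755;  D = +0.150045+0.484032i
d^2_{0,1}: k∈[1..2] ⇒ +0.620822 -0.603805 = +0.017017;  D = +0.007485-0.015283i
d^2_{1,1}: k∈[0..1] ⇒ +0.256996 -0.749855 = -0.492859;  D = +0.461368-0.173348i
d^2_{2,1}: single k=0 term ⇒ -0.506899;  D = -0.467556-0.195800i
Y_2^{m'}(θ=0.6502,φ=0.2141) and Σ D·Y over m':
  (-0.4293-0.2425i)·(+0.1288-0.0588i)  (+0.1500+0.4840i)·(+0.3637-0.0791i)  (+0.0075-0.0153i)·(+0.2841+0.0000i)  (+0.4614-0.1733i)·(-0.3637-0.0791i)  (-0.4676-0.1958i)·(+0.1288+0.0588i)
Y_2^1(R⁻¹ n̂) = -0.204767+0.127730i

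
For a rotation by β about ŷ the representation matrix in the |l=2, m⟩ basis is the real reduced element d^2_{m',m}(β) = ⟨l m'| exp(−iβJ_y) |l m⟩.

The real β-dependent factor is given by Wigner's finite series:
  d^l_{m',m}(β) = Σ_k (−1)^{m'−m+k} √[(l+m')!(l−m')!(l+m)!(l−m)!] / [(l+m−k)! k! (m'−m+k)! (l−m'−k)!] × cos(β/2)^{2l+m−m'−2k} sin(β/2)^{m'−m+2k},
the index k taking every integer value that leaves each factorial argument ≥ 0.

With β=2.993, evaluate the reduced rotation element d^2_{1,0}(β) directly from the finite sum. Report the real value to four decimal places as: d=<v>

d^2_{1,0}(β=2.993) via Wigner's sum:
With c≡cos(β/2)=0.074228 and s≡sin(β/2)=0.997241, N=[6·1·2·2]^{1/2}=4.898979
k: max(0,(0)−(1))=0 … min(2+(0),2−(1))=1
  k=0: (−1)^1·4.8990/(2)·0.0742^3·0.9972^1 = -0.000999
  k=1: (−1)^2·4.8990/(2)·0.0742^1·0.9972^3 = +0.180320
d^2_{1,0}(2.993) = -0.000999 +0.180320 = +0.179321

d=0.1793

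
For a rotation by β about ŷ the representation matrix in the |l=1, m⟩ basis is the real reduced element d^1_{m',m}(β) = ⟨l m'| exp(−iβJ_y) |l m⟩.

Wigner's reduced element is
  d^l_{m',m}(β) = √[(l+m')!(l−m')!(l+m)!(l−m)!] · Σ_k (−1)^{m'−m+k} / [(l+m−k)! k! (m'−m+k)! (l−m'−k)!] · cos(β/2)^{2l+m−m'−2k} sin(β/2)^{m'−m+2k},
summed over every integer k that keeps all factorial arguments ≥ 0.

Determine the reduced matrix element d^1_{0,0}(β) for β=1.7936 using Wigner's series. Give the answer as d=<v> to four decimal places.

d^1_{0,0}(β=1.7936) via Wigner's sum:
Half-angle: c=0.624113, s=0.781334. N=√(1·1·1·1)=1.000000
k∈{0,1} keeps every argument non-negative
  k=0: (−1)^0·1.0000/(1)·0.6241^2·0.7813^0 = +0.389518
  k=1: (−1)^1·1.0000/(1)·0.6241^0·0.7813^2 = -0.610482
d^1_{0,0}(1.7936) = +0.389518 -0.610482 = -0.220965

d=-0.2210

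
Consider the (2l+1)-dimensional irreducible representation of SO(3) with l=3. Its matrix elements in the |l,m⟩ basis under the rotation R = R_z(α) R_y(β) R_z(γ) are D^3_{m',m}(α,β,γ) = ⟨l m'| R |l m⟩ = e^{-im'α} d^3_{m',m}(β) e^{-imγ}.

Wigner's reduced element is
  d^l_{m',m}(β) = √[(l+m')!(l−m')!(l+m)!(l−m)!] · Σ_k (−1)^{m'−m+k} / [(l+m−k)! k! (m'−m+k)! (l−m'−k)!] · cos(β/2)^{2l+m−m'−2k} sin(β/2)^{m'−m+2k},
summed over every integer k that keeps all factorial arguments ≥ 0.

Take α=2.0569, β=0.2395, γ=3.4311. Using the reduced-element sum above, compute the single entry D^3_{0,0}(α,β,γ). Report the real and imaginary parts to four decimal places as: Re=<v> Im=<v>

First d^3_{0,0}(β=0.2395), then the phase factors e^{-i(0)α} and e^{-i(0)γ}:
c=cos(0.2395/2)=0.992839, s=sin(0.2395/2)=0.119464; N=√[6·6·6·6]=36.000000
k∈{0,1,2,3} keeps every argument non-negative
  k=0: (−1)^0·36.0000/(36)·0.9928^6·0.1195^0 = +0.957793
  k=1: (−1)^1·36.0000/(4)·0.9928^4·0.1195^2 = -0.124805
  k=2: (−1)^2·36.0000/(4)·0.9928^2·0.1195^4 = +0.001807
  k=3: (−1)^3·36.0000/(36)·0.9928^0·0.1195^6 = -0.000003
d^3_{0,0}(0.2395) = +0.957793 -0.124805 +0.001807 -0.000003 = +0.834792
D = (+1.000000+0.000000i)·(+0.834792)·(+1.000000+0.000000i) = +0.834792+0.000000i

Re=0.8348 Im=0.0000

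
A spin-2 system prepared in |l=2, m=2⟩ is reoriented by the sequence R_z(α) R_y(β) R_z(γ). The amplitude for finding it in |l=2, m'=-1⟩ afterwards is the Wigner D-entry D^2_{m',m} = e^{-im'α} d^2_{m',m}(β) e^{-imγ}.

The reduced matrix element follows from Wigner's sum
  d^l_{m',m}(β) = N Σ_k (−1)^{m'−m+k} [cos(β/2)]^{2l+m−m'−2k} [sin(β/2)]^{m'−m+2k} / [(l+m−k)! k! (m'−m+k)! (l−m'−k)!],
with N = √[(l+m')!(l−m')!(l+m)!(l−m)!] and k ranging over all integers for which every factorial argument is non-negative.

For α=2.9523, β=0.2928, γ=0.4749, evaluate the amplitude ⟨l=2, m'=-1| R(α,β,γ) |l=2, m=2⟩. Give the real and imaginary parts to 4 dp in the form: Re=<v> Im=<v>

Re=-0.0026 Im=0.0056

D^2_{-1,2}(2.9523,0.2928,0.4749) = e^{-i·-1·2.9523}·d^2_{-1,2}(0.2928)·e^{-i·2·0.4749}. Compute d first:
c=cos(0.2928/2)=0.989303, s=sin(0.2928/2)=0.145878; N=√[1·6·24·1]=12.000000
k∈{3} keeps every argument non-negative
  k=3: (−1)^0·12.0000/(6)·0.9893^1·0.1459^3 = +0.006142
d^2_{-1,2}(0.2928) = +0.006142
D = (-0.982138+0.188164i)·(+0.006142)·(+0.581846-0.813299i) = -0.002570+0.005579i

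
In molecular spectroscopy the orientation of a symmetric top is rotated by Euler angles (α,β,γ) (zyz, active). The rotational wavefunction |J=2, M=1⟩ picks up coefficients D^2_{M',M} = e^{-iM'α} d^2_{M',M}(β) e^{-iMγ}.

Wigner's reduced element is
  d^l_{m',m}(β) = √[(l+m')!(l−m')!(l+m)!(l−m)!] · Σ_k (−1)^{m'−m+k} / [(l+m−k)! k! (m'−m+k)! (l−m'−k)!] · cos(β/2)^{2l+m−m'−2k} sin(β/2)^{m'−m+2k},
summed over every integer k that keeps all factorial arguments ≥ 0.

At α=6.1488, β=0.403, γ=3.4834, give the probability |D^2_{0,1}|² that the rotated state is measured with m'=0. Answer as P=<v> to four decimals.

D^2_{0,1}(6.1488,0.403,3.4834) = e^{-i·0·6.1488}·d^2_{0,1}(0.403)·e^{-i·1·3.4834}. Compute d first:
Half-angle: c=0.979767, s=0.200139. N=√(2·2·6·1)=4.898979
k: max(0,(1)−(0))=1 … min(2+(1),2−(0))=2
  k=1: (−1)^0·4.8990/(2)·0.9798^3·0.2001^1 = +0.461081
  k=2: (−1)^1·4.8990/(2)·0.9798^1·0.2001^3 = -0.019240
d^2_{0,1}(0.403) = +0.461081 -0.019240 = +0.441841
|D^2_{0,1}|² = |d^2_{0,1}(β)|² = (+0.441841)² = 0.195224 (the z-rotation phases have unit modulus)

P=0.1952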